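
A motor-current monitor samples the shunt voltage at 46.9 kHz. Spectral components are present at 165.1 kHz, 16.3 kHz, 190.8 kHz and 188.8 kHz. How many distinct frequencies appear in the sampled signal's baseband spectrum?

fs/2 = 23.45 kHz.
165.1 kHz mod fs = 24.4 kHz.
24.4 kHz > fs/2 = 23.45 kHz, folds to fs − 24.4 kHz = 22.5 kHz.
16.3 kHz ≤ fs/2 = 23.45 kHz, passes unchanged.
190.8 kHz mod fs = 3.2 kHz.
3.2 kHz ≤ fs/2 = 23.45 kHz, appears at 3.2 kHz.
188.8 kHz mod fs = 1.2 kHz.
1.2 kHz ≤ fs/2 = 23.45 kHz, appears at 1.2 kHz.
Distinct values: {1.2 kHz, 3.2 kHz, 16.3 kHz, 22.5 kHz} → 4.

4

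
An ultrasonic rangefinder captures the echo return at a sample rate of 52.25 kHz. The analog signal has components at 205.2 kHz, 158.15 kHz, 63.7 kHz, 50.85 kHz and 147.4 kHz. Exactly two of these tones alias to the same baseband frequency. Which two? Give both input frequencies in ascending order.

50.85 kHz, 158.15 kHz

fs/2 = 26.125 kHz.
205.2 kHz mod fs = 48.45 kHz.
48.45 kHz > fs/2 = 26.125 kHz, folds to fs − 48.45 kHz = 3.8 kHz.
158.15 kHz mod fs = 1.4 kHz.
1.4 kHz ≤ fs/2 = 26.125 kHz, appears at 1.4 kHz.
63.7 kHz mod fs = 11.45 kHz.
11.45 kHz ≤ fs/2 = 26.125 kHz, appears at 11.45 kHz.
50.85 kHz > fs/2 = 26.125 kHz, folds to fs − 50.85 kHz = 1.4 kHz.
147.4 kHz mod fs = 42.9 kHz.
42.9 kHz > fs/2 = 26.125 kHz, folds to fs − 42.9 kHz = 9.35 kHz.
50.85 kHz and 158.15 kHz both map to 1.4 kHz.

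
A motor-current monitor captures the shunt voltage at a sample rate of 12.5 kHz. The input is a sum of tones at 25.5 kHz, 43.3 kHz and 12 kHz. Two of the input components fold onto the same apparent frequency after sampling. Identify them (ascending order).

fs/2 = 6.25 kHz.
25.5 kHz mod fs = 0.5 kHz.
0.5 kHz ≤ fs/2 = 6.25 kHz, appears at 0.5 kHz.
43.3 kHz mod fs = 5.8 kHz.
5.8 kHz ≤ fs/2 = 6.25 kHz, appears at 5.8 kHz.
12 kHz > fs/2 = 6.25 kHz, folds to fs − 12 kHz = 0.5 kHz.
12 kHz and 25.5 kHz both map to 0.5 kHz.

12 kHz, 25.5 kHz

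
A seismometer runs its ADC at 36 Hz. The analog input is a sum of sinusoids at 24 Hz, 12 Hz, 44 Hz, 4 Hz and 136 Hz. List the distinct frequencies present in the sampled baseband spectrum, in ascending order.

fs/2 = 18 Hz.
24 Hz > fs/2 = 18 Hz, folds to fs − 24 Hz = 12 Hz.
12 Hz ≤ fs/2 = 18 Hz, passes unchanged.
44 Hz mod fs = 8 Hz.
8 Hz ≤ fs/2 = 18 Hz, appears at 8 Hz.
4 Hz ≤ fs/2 = 18 Hz, passes unchanged.
136 Hz mod fs = 28 Hz.
28 Hz > fs/2 = 18 Hz, folds to fs − 28 Hz = 8 Hz.
Distinct values: {4 Hz, 8 Hz, 12 Hz}.

4 Hz, 8 Hz, 12 Hz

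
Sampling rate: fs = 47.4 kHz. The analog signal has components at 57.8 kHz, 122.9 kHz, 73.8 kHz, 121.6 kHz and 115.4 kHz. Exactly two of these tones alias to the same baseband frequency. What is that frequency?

20.6 kHz

fs/2 = 23.7 kHz.
57.8 kHz mod fs = 10.4 kHz.
10.4 kHz ≤ fs/2 = 23.7 kHz, appears at 10.4 kHz.
122.9 kHz mod fs = 28.1 kHz.
28.1 kHz > fs/2 = 23.7 kHz, folds to fs − 28.1 kHz = 19.3 kHz.
73.8 kHz mod fs = 26.4 kHz.
26.4 kHz > fs/2 = 23.7 kHz, folds to fs − 26.4 kHz = 21 kHz.
121.6 kHz mod fs = 26.8 kHz.
26.8 kHz > fs/2 = 23.7 kHz, folds to fs − 26.8 kHz = 20.6 kHz.
115.4 kHz mod fs = 20.6 kHz.
20.6 kHz ≤ fs/2 = 23.7 kHz, appears at 20.6 kHz.
115.4 kHz and 121.6 kHz both map to 20.6 kHz.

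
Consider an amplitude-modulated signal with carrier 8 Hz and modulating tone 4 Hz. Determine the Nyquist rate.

AM sidebands sit at fc ± fm = 4 Hz and 12 Hz.
Highest-frequency component: 12 Hz.
Nyquist rate = 2 × 12 Hz = 24 Hz.

24 Hz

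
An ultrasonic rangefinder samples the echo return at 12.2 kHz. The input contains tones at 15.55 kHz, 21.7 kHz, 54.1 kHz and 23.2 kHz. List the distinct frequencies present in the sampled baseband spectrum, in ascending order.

1.2 kHz, 2.7 kHz, 3.35 kHz, 5.3 kHz

fs/2 = 6.1 kHz.
15.55 kHz mod fs = 3.35 kHz.
3.35 kHz ≤ fs/2 = 6.1 kHz, appears at 3.35 kHz.
21.7 kHz mod fs = 9.5 kHz.
9.5 kHz > fs/2 = 6.1 kHz, folds to fs − 9.5 kHz = 2.7 kHz.
54.1 kHz mod fs = 5.3 kHz.
5.3 kHz ≤ fs/2 = 6.1 kHz, appears at 5.3 kHz.
23.2 kHz mod fs = 11 kHz.
11 kHz > fs/2 = 6.1 kHz, folds to fs − 11 kHz = 1.2 kHz.
Distinct values: {1.2 kHz, 2.7 kHz, 3.35 kHz, 5.3 kHz}.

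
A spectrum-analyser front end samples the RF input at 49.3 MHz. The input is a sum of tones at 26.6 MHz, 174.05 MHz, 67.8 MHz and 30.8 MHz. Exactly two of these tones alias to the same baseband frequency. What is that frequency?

fs/2 = 24.65 MHz.
26.6 MHz > fs/2 = 24.65 MHz, folds to fs − 26.6 MHz = 22.7 MHz.
174.05 MHz mod fs = 26.15 MHz.
26.15 MHz > fs/2 = 24.65 MHz, folds to fs − 26.15 MHz = 23.15 MHz.
67.8 MHz mod fs = 18.5 MHz.
18.5 MHz ≤ fs/2 = 24.65 MHz, appears at 18.5 MHz.
30.8 MHz > fs/2 = 24.65 MHz, folds to fs − 30.8 MHz = 18.5 MHz.
30.8 MHz and 67.8 MHz both map to 18.5 MHz.

18.5 MHz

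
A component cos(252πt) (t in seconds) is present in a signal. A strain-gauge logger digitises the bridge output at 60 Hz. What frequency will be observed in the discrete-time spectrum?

6 Hz

ω = 252π rad/s → f = ω/(2π) = 126 Hz.
126 Hz mod fs = 6 Hz.
6 Hz ≤ fs/2 = 30 Hz, appears at 6 Hz.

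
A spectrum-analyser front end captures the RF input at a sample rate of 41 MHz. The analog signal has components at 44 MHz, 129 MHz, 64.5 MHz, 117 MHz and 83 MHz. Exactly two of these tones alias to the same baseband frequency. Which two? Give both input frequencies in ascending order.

117 MHz, 129 MHz

fs/2 = 20.5 MHz.
44 MHz mod fs = 3 MHz.
3 MHz ≤ fs/2 = 20.5 MHz, appears at 3 MHz.
129 MHz mod fs = 6 MHz.
6 MHz ≤ fs/2 = 20.5 MHz, appears at 6 MHz.
64.5 MHz mod fs = 23.5 MHz.
23.5 MHz > fs/2 = 20.5 MHz, folds to fs − 23.5 MHz = 17.5 MHz.
117 MHz mod fs = 35 MHz.
35 MHz > fs/2 = 20.5 MHz, folds to fs − 35 MHz = 6 MHz.
83 MHz mod fs = 1 MHz.
1 MHz ≤ fs/2 = 20.5 MHz, appears at 1 MHz.
117 MHz and 129 MHz both map to 6 MHz.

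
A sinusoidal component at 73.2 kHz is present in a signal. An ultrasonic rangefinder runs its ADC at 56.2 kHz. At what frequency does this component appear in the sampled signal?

17 kHz

73.2 kHz mod fs = 17 kHz.
17 kHz ≤ fs/2 = 28.1 kHz, appears at 17 kHz.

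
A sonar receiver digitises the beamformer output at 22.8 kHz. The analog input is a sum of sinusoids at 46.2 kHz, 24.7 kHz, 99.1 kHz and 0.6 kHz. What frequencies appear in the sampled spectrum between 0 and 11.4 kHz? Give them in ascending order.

0.6 kHz, 1.9 kHz, 7.9 kHz

fs/2 = 11.4 kHz.
46.2 kHz mod fs = 0.6 kHz.
0.6 kHz ≤ fs/2 = 11.4 kHz, appears at 0.6 kHz.
24.7 kHz mod fs = 1.9 kHz.
1.9 kHz ≤ fs/2 = 11.4 kHz, appears at 1.9 kHz.
99.1 kHz mod fs = 7.9 kHz.
7.9 kHz ≤ fs/2 = 11.4 kHz, appears at 7.9 kHz.
0.6 kHz ≤ fs/2 = 11.4 kHz, passes unchanged.
Distinct values: {0.6 kHz, 1.9 kHz, 7.9 kHz}.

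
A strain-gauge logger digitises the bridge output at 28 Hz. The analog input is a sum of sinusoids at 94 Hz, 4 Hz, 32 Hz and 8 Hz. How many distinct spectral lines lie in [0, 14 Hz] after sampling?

3

fs/2 = 14 Hz.
94 Hz mod fs = 10 Hz.
10 Hz ≤ fs/2 = 14 Hz, appears at 10 Hz.
4 Hz ≤ fs/2 = 14 Hz, passes unchanged.
32 Hz mod fs = 4 Hz.
4 Hz ≤ fs/2 = 14 Hz, appears at 4 Hz.
8 Hz ≤ fs/2 = 14 Hz, passes unchanged.
Distinct values: {4 Hz, 8 Hz, 10 Hz} → 3.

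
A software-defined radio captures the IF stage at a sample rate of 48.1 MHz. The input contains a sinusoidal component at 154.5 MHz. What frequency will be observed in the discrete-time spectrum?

154.5 MHz mod fs = 10.2 MHz.
10.2 MHz ≤ fs/2 = 24.05 MHz, appears at 10.2 MHz.

10.2 MHz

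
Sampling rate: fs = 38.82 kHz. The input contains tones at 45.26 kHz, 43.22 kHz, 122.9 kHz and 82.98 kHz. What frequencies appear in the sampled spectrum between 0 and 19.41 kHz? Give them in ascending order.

4.4 kHz, 5.34 kHz, 6.44 kHz

fs/2 = 19.41 kHz.
45.26 kHz mod fs = 6.44 kHz.
6.44 kHz ≤ fs/2 = 19.41 kHz, appears at 6.44 kHz.
43.22 kHz mod fs = 4.4 kHz.
4.4 kHz ≤ fs/2 = 19.41 kHz, appears at 4.4 kHz.
122.9 kHz mod fs = 6.44 kHz.
6.44 kHz ≤ fs/2 = 19.41 kHz, appears at 6.44 kHz.
82.98 kHz mod fs = 5.34 kHz.
5.34 kHz ≤ fs/2 = 19.41 kHz, appears at 5.34 kHz.
Distinct values: {4.4 kHz, 5.34 kHz, 6.44 kHz}.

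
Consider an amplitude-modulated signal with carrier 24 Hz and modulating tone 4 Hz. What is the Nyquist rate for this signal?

AM sidebands sit at fc ± fm = 20 Hz and 28 Hz.
Highest-frequency component: 28 Hz.
Nyquist rate = 2 × 28 Hz = 56 Hz.

56 Hz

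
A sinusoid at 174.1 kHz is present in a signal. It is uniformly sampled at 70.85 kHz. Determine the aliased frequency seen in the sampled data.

174.1 kHz mod fs = 32.4 kHz.
32.4 kHz ≤ fs/2 = 35.425 kHz, appears at 32.4 kHz.

32.4 kHz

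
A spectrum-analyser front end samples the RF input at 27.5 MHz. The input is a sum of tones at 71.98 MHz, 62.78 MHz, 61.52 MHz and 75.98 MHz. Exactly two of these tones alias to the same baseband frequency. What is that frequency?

fs/2 = 13.75 MHz.
71.98 MHz mod fs = 16.98 MHz.
16.98 MHz > fs/2 = 13.75 MHz, folds to fs − 16.98 MHz = 10.52 MHz.
62.78 MHz mod fs = 7.78 MHz.
7.78 MHz ≤ fs/2 = 13.75 MHz, appears at 7.78 MHz.
61.52 MHz mod fs = 6.52 MHz.
6.52 MHz ≤ fs/2 = 13.75 MHz, appears at 6.52 MHz.
75.98 MHz mod fs = 20.98 MHz.
20.98 MHz > fs/2 = 13.75 MHz, folds to fs − 20.98 MHz = 6.52 MHz.
61.52 MHz and 75.98 MHz both map to 6.52 MHz.

6.52 MHz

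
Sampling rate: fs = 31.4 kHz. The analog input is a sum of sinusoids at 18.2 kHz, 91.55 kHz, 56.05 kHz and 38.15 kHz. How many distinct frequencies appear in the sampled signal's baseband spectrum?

fs/2 = 15.7 kHz.
18.2 kHz > fs/2 = 15.7 kHz, folds to fs − 18.2 kHz = 13.2 kHz.
91.55 kHz mod fs = 28.75 kHz.
28.75 kHz > fs/2 = 15.7 kHz, folds to fs − 28.75 kHz = 2.65 kHz.
56.05 kHz mod fs = 24.65 kHz.
24.65 kHz > fs/2 = 15.7 kHz, folds to fs − 24.65 kHz = 6.75 kHz.
38.15 kHz mod fs = 6.75 kHz.
6.75 kHz ≤ fs/2 = 15.7 kHz, appears at 6.75 kHz.
Distinct values: {2.65 kHz, 6.75 kHz, 13.2 kHz} → 3.

3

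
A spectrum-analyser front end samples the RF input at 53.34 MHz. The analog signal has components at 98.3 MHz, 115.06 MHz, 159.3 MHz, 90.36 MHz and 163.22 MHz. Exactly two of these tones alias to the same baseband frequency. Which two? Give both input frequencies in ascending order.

98.3 MHz, 115.06 MHz

fs/2 = 26.67 MHz.
98.3 MHz mod fs = 44.96 MHz.
44.96 MHz > fs/2 = 26.67 MHz, folds to fs − 44.96 MHz = 8.38 MHz.
115.06 MHz mod fs = 8.38 MHz.
8.38 MHz ≤ fs/2 = 26.67 MHz, appears at 8.38 MHz.
159.3 MHz mod fs = 52.62 MHz.
52.62 MHz > fs/2 = 26.67 MHz, folds to fs − 52.62 MHz = 0.72 MHz.
90.36 MHz mod fs = 37.02 MHz.
37.02 MHz > fs/2 = 26.67 MHz, folds to fs − 37.02 MHz = 16.32 MHz.
163.22 MHz mod fs = 3.2 MHz.
3.2 MHz ≤ fs/2 = 26.67 MHz, appears at 3.2 MHz.
98.3 MHz and 115.06 MHz both map to 8.38 MHz.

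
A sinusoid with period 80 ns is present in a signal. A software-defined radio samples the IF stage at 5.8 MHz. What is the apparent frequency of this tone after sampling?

T = 80 ns → f = 1/T = 12.5 MHz.
12.5 MHz mod fs = 0.9 MHz.
0.9 MHz ≤ fs/2 = 2.9 MHz, appears at 0.9 MHz.

0.9 MHz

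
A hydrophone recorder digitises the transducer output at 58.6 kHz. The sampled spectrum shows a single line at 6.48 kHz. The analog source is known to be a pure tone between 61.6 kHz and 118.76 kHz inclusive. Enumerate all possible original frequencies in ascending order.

Frequencies that alias to 6.48 kHz are k·fs ± 6.48 kHz for integer k ≥ 0.
k=0: 6.48 kHz.
k=1: 52.12 kHz, 65.08 kHz.
k=2: 110.72 kHz, 123.68 kHz.
k=3: 169.32 kHz, 182.28 kHz.
Within [61.6 kHz, 118.76 kHz]: 65.08 kHz, 110.72 kHz.

65.08 kHz, 110.72 kHz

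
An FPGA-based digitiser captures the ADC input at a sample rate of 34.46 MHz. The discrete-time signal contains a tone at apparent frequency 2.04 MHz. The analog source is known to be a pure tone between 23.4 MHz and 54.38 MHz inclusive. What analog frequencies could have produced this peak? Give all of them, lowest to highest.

32.42 MHz, 36.5 MHz

Frequencies that alias to 2.04 MHz are k·fs ± 2.04 MHz for integer k ≥ 0.
k=0: 2.04 MHz.
k=1: 32.42 MHz, 36.5 MHz.
k=2: 66.88 MHz, 70.96 MHz.
Within [23.4 MHz, 54.38 MHz]: 32.42 MHz, 36.5 MHz.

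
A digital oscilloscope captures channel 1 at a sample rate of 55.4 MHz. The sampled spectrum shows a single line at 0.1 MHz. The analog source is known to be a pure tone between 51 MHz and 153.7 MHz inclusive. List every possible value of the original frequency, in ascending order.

Frequencies that alias to 0.1 MHz are k·fs ± 0.1 MHz for integer k ≥ 0.
k=0: 0.1 MHz.
k=1: 55.3 MHz, 55.5 MHz.
k=2: 110.7 MHz, 110.9 MHz.
k=3: 166.1 MHz, 166.3 MHz.
Within [51 MHz, 153.7 MHz]: 55.3 MHz, 55.5 MHz, 110.7 MHz, 110.9 MHz.

55.3 MHz, 55.5 MHz, 110.7 MHz, 110.9 MHz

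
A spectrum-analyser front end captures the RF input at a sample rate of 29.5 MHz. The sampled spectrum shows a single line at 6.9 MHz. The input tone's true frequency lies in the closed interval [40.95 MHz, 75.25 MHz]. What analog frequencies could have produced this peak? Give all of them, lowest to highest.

Frequencies that alias to 6.9 MHz are k·fs ± 6.9 MHz for integer k ≥ 0.
k=0: 6.9 MHz.
k=1: 22.6 MHz, 36.4 MHz.
k=2: 52.1 MHz, 65.9 MHz.
k=3: 81.6 MHz, 95.4 MHz.
Within [40.95 MHz, 75.25 MHz]: 52.1 MHz, 65.9 MHz.

52.1 MHz, 65.9 MHz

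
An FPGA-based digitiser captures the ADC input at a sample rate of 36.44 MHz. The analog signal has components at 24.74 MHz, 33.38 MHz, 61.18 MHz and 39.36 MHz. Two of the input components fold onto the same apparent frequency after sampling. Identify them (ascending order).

24.74 MHz, 61.18 MHz

fs/2 = 18.22 MHz.
24.74 MHz > fs/2 = 18.22 MHz, folds to fs − 24.74 MHz = 11.7 MHz.
33.38 MHz > fs/2 = 18.22 MHz, folds to fs − 33.38 MHz = 3.06 MHz.
61.18 MHz mod fs = 24.74 MHz.
24.74 MHz > fs/2 = 18.22 MHz, folds to fs − 24.74 MHz = 11.7 MHz.
39.36 MHz mod fs = 2.92 MHz.
2.92 MHz ≤ fs/2 = 18.22 MHz, appears at 2.92 MHz.
24.74 MHz and 61.18 MHz both map to 11.7 MHz.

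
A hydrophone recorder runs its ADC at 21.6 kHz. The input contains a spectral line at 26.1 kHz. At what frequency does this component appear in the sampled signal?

26.1 kHz mod fs = 4.5 kHz.
4.5 kHz ≤ fs/2 = 10.8 kHz, appears at 4.5 kHz.

4.5 kHz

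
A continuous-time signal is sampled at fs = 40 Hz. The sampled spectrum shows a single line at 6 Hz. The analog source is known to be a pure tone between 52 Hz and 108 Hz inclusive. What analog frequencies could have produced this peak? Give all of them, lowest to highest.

74 Hz, 86 Hz

Frequencies that alias to 6 Hz are k·fs ± 6 Hz for integer k ≥ 0.
k=0: 6 Hz.
k=1: 34 Hz, 46 Hz.
k=2: 74 Hz, 86 Hz.
k=3: 114 Hz, 126 Hz.
Within [52 Hz, 108 Hz]: 74 Hz, 86 Hz.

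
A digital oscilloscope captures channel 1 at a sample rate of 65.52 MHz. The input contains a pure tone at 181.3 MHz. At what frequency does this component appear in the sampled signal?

15.26 MHz

181.3 MHz mod fs = 50.26 MHz.
50.26 MHz > fs/2 = 32.76 MHz, folds to fs − 50.26 MHz = 15.26 MHz.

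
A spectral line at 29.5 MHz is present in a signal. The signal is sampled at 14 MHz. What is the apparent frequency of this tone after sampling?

29.5 MHz mod fs = 1.5 MHz.
1.5 MHz ≤ fs/2 = 7 MHz, appears at 1.5 MHz.

1.5 MHz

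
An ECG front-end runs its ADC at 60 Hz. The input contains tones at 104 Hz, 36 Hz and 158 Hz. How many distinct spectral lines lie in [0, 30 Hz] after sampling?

fs/2 = 30 Hz.
104 Hz mod fs = 44 Hz.
44 Hz > fs/2 = 30 Hz, folds to fs − 44 Hz = 16 Hz.
36 Hz > fs/2 = 30 Hz, folds to fs − 36 Hz = 24 Hz.
158 Hz mod fs = 38 Hz.
38 Hz > fs/2 = 30 Hz, folds to fs − 38 Hz = 22 Hz.
Distinct values: {16 Hz, 22 Hz, 24 Hz} → 3.

3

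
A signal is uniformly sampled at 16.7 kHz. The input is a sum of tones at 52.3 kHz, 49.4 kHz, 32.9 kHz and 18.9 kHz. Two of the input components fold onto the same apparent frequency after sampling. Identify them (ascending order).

18.9 kHz, 52.3 kHz

fs/2 = 8.35 kHz.
52.3 kHz mod fs = 2.2 kHz.
2.2 kHz ≤ fs/2 = 8.35 kHz, appears at 2.2 kHz.
49.4 kHz mod fs = 16 kHz.
16 kHz > fs/2 = 8.35 kHz, folds to fs − 16 kHz = 0.7 kHz.
32.9 kHz mod fs = 16.2 kHz.
16.2 kHz > fs/2 = 8.35 kHz, folds to fs − 16.2 kHz = 0.5 kHz.
18.9 kHz mod fs = 2.2 kHz.
2.2 kHz ≤ fs/2 = 8.35 kHz, appears at 2.2 kHz.
18.9 kHz and 52.3 kHz both map to 2.2 kHz.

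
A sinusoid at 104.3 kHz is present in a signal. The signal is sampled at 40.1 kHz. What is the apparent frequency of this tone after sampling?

104.3 kHz mod fs = 24.1 kHz.
24.1 kHz > fs/2 = 20.05 kHz, folds to fs − 24.1 kHz = 16 kHz.

16 kHz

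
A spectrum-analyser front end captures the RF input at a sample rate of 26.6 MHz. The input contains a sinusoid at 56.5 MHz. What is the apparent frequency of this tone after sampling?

3.3 MHz

56.5 MHz mod fs = 3.3 MHz.
3.3 MHz ≤ fs/2 = 13.3 MHz, appears at 3.3 MHz.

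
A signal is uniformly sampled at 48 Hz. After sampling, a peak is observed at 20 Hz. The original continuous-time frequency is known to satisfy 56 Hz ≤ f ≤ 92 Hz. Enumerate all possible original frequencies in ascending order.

Frequencies that alias to 20 Hz are k·fs ± 20 Hz for integer k ≥ 0.
k=0: 20 Hz.
k=1: 28 Hz, 68 Hz.
k=2: 76 Hz, 116 Hz.
k=3: 124 Hz, 164 Hz.
Within [56 Hz, 92 Hz]: 68 Hz, 76 Hz.

68 Hz, 76 Hz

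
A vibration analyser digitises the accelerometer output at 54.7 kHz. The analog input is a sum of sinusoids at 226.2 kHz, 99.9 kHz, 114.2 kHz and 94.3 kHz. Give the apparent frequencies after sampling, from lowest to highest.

fs/2 = 27.35 kHz.
226.2 kHz mod fs = 7.4 kHz.
7.4 kHz ≤ fs/2 = 27.35 kHz, appears at 7.4 kHz.
99.9 kHz mod fs = 45.2 kHz.
45.2 kHz > fs/2 = 27.35 kHz, folds to fs − 45.2 kHz = 9.5 kHz.
114.2 kHz mod fs = 4.8 kHz.
4.8 kHz ≤ fs/2 = 27.35 kHz, appears at 4.8 kHz.
94.3 kHz mod fs = 39.6 kHz.
39.6 kHz > fs/2 = 27.35 kHz, folds to fs − 39.6 kHz = 15.1 kHz.
Distinct values: {4.8 kHz, 7.4 kHz, 9.5 kHz, 15.1 kHz}.

4.8 kHz, 7.4 kHz, 9.5 kHz, 15.1 kHz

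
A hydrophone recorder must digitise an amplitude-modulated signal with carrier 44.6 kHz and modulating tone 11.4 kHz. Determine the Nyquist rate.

AM sidebands sit at fc ± fm = 33.2 kHz and 56 kHz.
Highest-frequency component: 56 kHz.
Nyquist rate = 2 × 56 kHz = 112 kHz.

112 kHz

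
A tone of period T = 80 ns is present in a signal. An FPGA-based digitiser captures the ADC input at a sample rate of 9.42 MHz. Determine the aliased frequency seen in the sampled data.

3.08 MHz

T = 80 ns → f = 1/T = 12.5 MHz.
12.5 MHz mod fs = 3.08 MHz.
3.08 MHz ≤ fs/2 = 4.71 MHz, appears at 3.08 MHz.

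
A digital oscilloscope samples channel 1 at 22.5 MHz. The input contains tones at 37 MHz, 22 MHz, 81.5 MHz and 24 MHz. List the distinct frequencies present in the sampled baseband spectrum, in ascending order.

0.5 MHz, 1.5 MHz, 8 MHz, 8.5 MHz

fs/2 = 11.25 MHz.
37 MHz mod fs = 14.5 MHz.
14.5 MHz > fs/2 = 11.25 MHz, folds to fs − 14.5 MHz = 8 MHz.
22 MHz > fs/2 = 11.25 MHz, folds to fs − 22 MHz = 0.5 MHz.
81.5 MHz mod fs = 14 MHz.
14 MHz > fs/2 = 11.25 MHz, folds to fs − 14 MHz = 8.5 MHz.
24 MHz mod fs = 1.5 MHz.
1.5 MHz ≤ fs/2 = 11.25 MHz, appears at 1.5 MHz.
Distinct values: {0.5 MHz, 1.5 MHz, 8 MHz, 8.5 MHz}.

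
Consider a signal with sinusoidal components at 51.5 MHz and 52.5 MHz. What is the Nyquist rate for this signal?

Highest-frequency component: 52.5 MHz.
Nyquist rate = 2 × 52.5 MHz = 105 MHz.

105 MHz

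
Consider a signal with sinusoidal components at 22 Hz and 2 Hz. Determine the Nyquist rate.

44 Hz

Highest-frequency component: 22 Hz.
Nyquist rate = 2 × 22 Hz = 44 Hz.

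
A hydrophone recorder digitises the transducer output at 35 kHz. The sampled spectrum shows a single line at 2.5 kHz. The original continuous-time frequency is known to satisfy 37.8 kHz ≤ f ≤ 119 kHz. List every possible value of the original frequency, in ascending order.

Frequencies that alias to 2.5 kHz are k·fs ± 2.5 kHz for integer k ≥ 0.
k=0: 2.5 kHz.
k=1: 32.5 kHz, 37.5 kHz.
k=2: 67.5 kHz, 72.5 kHz.
k=3: 102.5 kHz, 107.5 kHz.
k=4: 137.5 kHz, 142.5 kHz.
Within [37.8 kHz, 119 kHz]: 67.5 kHz, 72.5 kHz, 102.5 kHz, 107.5 kHz.

67.5 kHz, 72.5 kHz, 102.5 kHz, 107.5 kHz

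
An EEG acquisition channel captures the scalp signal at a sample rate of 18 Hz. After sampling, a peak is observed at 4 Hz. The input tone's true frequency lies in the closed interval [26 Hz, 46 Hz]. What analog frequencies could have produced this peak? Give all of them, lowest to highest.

32 Hz, 40 Hz

Frequencies that alias to 4 Hz are k·fs ± 4 Hz for integer k ≥ 0.
k=0: 4 Hz.
k=1: 14 Hz, 22 Hz.
k=2: 32 Hz, 40 Hz.
k=3: 50 Hz, 58 Hz.
Within [26 Hz, 46 Hz]: 32 Hz, 40 Hz.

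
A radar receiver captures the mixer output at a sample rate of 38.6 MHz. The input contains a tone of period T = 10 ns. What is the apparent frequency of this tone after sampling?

T = 10 ns → f = 1/T = 100 MHz.
100 MHz mod fs = 22.8 MHz.
22.8 MHz > fs/2 = 19.3 MHz, folds to fs − 22.8 MHz = 15.8 MHz.

15.8 MHz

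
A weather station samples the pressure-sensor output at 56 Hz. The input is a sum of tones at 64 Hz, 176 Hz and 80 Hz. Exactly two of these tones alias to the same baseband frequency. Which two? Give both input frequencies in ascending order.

64 Hz, 176 Hz

fs/2 = 28 Hz.
64 Hz mod fs = 8 Hz.
8 Hz ≤ fs/2 = 28 Hz, appears at 8 Hz.
176 Hz mod fs = 8 Hz.
8 Hz ≤ fs/2 = 28 Hz, appears at 8 Hz.
80 Hz mod fs = 24 Hz.
24 Hz ≤ fs/2 = 28 Hz, appears at 24 Hz.
64 Hz and 176 Hz both map to 8 Hz.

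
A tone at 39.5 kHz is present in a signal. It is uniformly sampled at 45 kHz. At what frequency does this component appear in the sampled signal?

39.5 kHz > fs/2 = 22.5 kHz, folds to fs − 39.5 kHz = 5.5 kHz.

5.5 kHz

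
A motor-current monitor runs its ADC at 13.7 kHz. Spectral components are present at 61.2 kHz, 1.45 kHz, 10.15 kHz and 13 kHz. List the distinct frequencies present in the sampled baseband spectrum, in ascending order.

fs/2 = 6.85 kHz.
61.2 kHz mod fs = 6.4 kHz.
6.4 kHz ≤ fs/2 = 6.85 kHz, appears at 6.4 kHz.
1.45 kHz ≤ fs/2 = 6.85 kHz, passes unchanged.
10.15 kHz > fs/2 = 6.85 kHz, folds to fs − 10.15 kHz = 3.55 kHz.
13 kHz > fs/2 = 6.85 kHz, folds to fs − 13 kHz = 0.7 kHz.
Distinct values: {0.7 kHz, 1.45 kHz, 3.55 kHz, 6.4 kHz}.

0.7 kHz, 1.45 kHz, 3.55 kHz, 6.4 kHz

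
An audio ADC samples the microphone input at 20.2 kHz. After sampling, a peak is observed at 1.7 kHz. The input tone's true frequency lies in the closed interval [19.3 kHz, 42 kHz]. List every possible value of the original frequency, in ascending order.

Frequencies that alias to 1.7 kHz are k·fs ± 1.7 kHz for integer k ≥ 0.
k=0: 1.7 kHz.
k=1: 18.5 kHz, 21.9 kHz.
k=2: 38.7 kHz, 42.1 kHz.
k=3: 58.9 kHz, 62.3 kHz.
Within [19.3 kHz, 42 kHz]: 21.9 kHz, 38.7 kHz.

21.9 kHz, 38.7 kHz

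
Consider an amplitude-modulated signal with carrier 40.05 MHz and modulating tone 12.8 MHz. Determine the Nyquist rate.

AM sidebands sit at fc ± fm = 27.25 MHz and 52.85 MHz.
Highest-frequency component: 52.85 MHz.
Nyquist rate = 2 × 52.85 MHz = 105.7 MHz.

105.7 MHz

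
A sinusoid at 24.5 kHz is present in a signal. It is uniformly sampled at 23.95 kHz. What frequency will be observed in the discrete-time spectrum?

0.55 kHz

24.5 kHz mod fs = 0.55 kHz.
0.55 kHz ≤ fs/2 = 11.975 kHz, appears at 0.55 kHz.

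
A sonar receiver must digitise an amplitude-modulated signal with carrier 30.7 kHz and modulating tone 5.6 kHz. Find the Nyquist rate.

72.6 kHz

AM sidebands sit at fc ± fm = 25.1 kHz and 36.3 kHz.
Highest-frequency component: 36.3 kHz.
Nyquist rate = 2 × 36.3 kHz = 72.6 kHz.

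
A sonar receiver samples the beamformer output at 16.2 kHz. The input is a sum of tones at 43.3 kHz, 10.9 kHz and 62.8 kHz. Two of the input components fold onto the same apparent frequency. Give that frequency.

fs/2 = 8.1 kHz.
43.3 kHz mod fs = 10.9 kHz.
10.9 kHz > fs/2 = 8.1 kHz, folds to fs − 10.9 kHz = 5.3 kHz.
10.9 kHz > fs/2 = 8.1 kHz, folds to fs − 10.9 kHz = 5.3 kHz.
62.8 kHz mod fs = 14.2 kHz.
14.2 kHz > fs/2 = 8.1 kHz, folds to fs − 14.2 kHz = 2 kHz.
10.9 kHz and 43.3 kHz both map to 5.3 kHz.

5.3 kHz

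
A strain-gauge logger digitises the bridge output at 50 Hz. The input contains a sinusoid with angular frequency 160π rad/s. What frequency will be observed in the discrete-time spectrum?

20 Hz

ω = 160π rad/s → f = ω/(2π) = 80 Hz.
80 Hz mod fs = 30 Hz.
30 Hz > fs/2 = 25 Hz, folds to fs − 30 Hz = 20 Hz.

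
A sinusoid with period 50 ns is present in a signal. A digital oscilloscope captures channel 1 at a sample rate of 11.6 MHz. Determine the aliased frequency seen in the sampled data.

3.2 MHz

T = 50 ns → f = 1/T = 20 MHz.
20 MHz mod fs = 8.4 MHz.
8.4 MHz > fs/2 = 5.8 MHz, folds to fs − 8.4 MHz = 3.2 MHz.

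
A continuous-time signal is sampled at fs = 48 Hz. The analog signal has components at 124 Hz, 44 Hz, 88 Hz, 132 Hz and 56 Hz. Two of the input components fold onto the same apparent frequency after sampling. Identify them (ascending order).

56 Hz, 88 Hz

fs/2 = 24 Hz.
124 Hz mod fs = 28 Hz.
28 Hz > fs/2 = 24 Hz, folds to fs − 28 Hz = 20 Hz.
44 Hz > fs/2 = 24 Hz, folds to fs − 44 Hz = 4 Hz.
88 Hz mod fs = 40 Hz.
40 Hz > fs/2 = 24 Hz, folds to fs − 40 Hz = 8 Hz.
132 Hz mod fs = 36 Hz.
36 Hz > fs/2 = 24 Hz, folds to fs − 36 Hz = 12 Hz.
56 Hz mod fs = 8 Hz.
8 Hz ≤ fs/2 = 24 Hz, appears at 8 Hz.
56 Hz and 88 Hz both map to 8 Hz.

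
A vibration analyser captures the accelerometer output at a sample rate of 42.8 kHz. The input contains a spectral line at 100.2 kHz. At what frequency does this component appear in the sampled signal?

14.6 kHz

100.2 kHz mod fs = 14.6 kHz.
14.6 kHz ≤ fs/2 = 21.4 kHz, appears at 14.6 kHz.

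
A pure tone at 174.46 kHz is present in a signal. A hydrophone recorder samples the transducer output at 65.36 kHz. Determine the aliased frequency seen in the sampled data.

21.62 kHz

174.46 kHz mod fs = 43.74 kHz.
43.74 kHz > fs/2 = 32.68 kHz, folds to fs − 43.74 kHz = 21.62 kHz.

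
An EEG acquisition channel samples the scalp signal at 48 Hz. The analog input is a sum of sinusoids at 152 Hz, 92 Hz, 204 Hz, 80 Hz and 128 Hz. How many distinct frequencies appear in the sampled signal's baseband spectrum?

4

fs/2 = 24 Hz.
152 Hz mod fs = 8 Hz.
8 Hz ≤ fs/2 = 24 Hz, appears at 8 Hz.
92 Hz mod fs = 44 Hz.
44 Hz > fs/2 = 24 Hz, folds to fs − 44 Hz = 4 Hz.
204 Hz mod fs = 12 Hz.
12 Hz ≤ fs/2 = 24 Hz, appears at 12 Hz.
80 Hz mod fs = 32 Hz.
32 Hz > fs/2 = 24 Hz, folds to fs − 32 Hz = 16 Hz.
128 Hz mod fs = 32 Hz.
32 Hz > fs/2 = 24 Hz, folds to fs − 32 Hz = 16 Hz.
Distinct values: {4 Hz, 8 Hz, 12 Hz, 16 Hz} → 4.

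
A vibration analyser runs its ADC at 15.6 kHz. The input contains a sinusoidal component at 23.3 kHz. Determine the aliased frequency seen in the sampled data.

23.3 kHz mod fs = 7.7 kHz.
7.7 kHz ≤ fs/2 = 7.8 kHz, appears at 7.7 kHz.

7.7 kHz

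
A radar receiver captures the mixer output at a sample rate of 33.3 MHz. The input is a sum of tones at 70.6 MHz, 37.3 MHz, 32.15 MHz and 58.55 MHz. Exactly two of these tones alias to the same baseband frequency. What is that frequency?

fs/2 = 16.65 MHz.
70.6 MHz mod fs = 4 MHz.
4 MHz ≤ fs/2 = 16.65 MHz, appears at 4 MHz.
37.3 MHz mod fs = 4 MHz.
4 MHz ≤ fs/2 = 16.65 MHz, appears at 4 MHz.
32.15 MHz > fs/2 = 16.65 MHz, folds to fs − 32.15 MHz = 1.15 MHz.
58.55 MHz mod fs = 25.25 MHz.
25.25 MHz > fs/2 = 16.65 MHz, folds to fs − 25.25 MHz = 8.05 MHz.
37.3 MHz and 70.6 MHz both map to 4 MHz.

4 MHz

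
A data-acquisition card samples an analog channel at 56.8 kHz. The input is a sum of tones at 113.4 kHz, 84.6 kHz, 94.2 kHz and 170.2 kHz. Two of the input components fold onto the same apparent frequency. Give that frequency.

fs/2 = 28.4 kHz.
113.4 kHz mod fs = 56.6 kHz.
56.6 kHz > fs/2 = 28.4 kHz, folds to fs − 56.6 kHz = 0.2 kHz.
84.6 kHz mod fs = 27.8 kHz.
27.8 kHz ≤ fs/2 = 28.4 kHz, appears at 27.8 kHz.
94.2 kHz mod fs = 37.4 kHz.
37.4 kHz > fs/2 = 28.4 kHz, folds to fs − 37.4 kHz = 19.4 kHz.
170.2 kHz mod fs = 56.6 kHz.
56.6 kHz > fs/2 = 28.4 kHz, folds to fs − 56.6 kHz = 0.2 kHz.
113.4 kHz and 170.2 kHz both map to 0.2 kHz.

0.2 kHz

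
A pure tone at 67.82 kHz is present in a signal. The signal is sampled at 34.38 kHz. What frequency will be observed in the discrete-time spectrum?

0.94 kHz

67.82 kHz mod fs = 33.44 kHz.
33.44 kHz > fs/2 = 17.19 kHz, folds to fs − 33.44 kHz = 0.94 kHz.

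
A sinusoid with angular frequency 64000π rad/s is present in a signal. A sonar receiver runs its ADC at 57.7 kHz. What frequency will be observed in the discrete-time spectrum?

ω = 64000π rad/s → f = ω/(2π) = 32000 Hz = 32 kHz.
32 kHz > fs/2 = 28.85 kHz, folds to fs − 32 kHz = 25.7 kHz.

25.7 kHz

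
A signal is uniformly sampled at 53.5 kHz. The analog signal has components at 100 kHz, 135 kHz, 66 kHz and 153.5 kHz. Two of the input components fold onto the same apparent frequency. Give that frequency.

7 kHz

fs/2 = 26.75 kHz.
100 kHz mod fs = 46.5 kHz.
46.5 kHz > fs/2 = 26.75 kHz, folds to fs − 46.5 kHz = 7 kHz.
135 kHz mod fs = 28 kHz.
28 kHz > fs/2 = 26.75 kHz, folds to fs − 28 kHz = 25.5 kHz.
66 kHz mod fs = 12.5 kHz.
12.5 kHz ≤ fs/2 = 26.75 kHz, appears at 12.5 kHz.
153.5 kHz mod fs = 46.5 kHz.
46.5 kHz > fs/2 = 26.75 kHz, folds to fs − 46.5 kHz = 7 kHz.
100 kHz and 153.5 kHz both map to 7 kHz.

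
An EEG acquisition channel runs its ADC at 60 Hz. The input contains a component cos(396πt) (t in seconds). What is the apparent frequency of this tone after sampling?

ω = 396π rad/s → f = ω/(2π) = 198 Hz.
198 Hz mod fs = 18 Hz.
18 Hz ≤ fs/2 = 30 Hz, appears at 18 Hz.

18 Hz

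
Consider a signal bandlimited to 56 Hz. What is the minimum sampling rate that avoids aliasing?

112 Hz

Nyquist rate = 2 × 56 Hz = 112 Hz.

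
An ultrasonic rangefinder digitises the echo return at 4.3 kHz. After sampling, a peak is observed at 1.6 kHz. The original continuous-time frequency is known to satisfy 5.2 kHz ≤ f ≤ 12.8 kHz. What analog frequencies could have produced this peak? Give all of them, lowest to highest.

5.9 kHz, 7 kHz, 10.2 kHz, 11.3 kHz

Frequencies that alias to 1.6 kHz are k·fs ± 1.6 kHz for integer k ≥ 0.
k=0: 1.6 kHz.
k=1: 2.7 kHz, 5.9 kHz.
k=2: 7 kHz, 10.2 kHz.
k=3: 11.3 kHz, 14.5 kHz.
k=4: 15.6 kHz, 18.8 kHz.
Within [5.2 kHz, 12.8 kHz]: 5.9 kHz, 7 kHz, 10.2 kHz, 11.3 kHz.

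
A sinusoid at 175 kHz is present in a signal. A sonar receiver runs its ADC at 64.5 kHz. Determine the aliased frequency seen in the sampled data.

18.5 kHz

175 kHz mod fs = 46 kHz.
46 kHz > fs/2 = 32.25 kHz, folds to fs − 46 kHz = 18.5 kHz.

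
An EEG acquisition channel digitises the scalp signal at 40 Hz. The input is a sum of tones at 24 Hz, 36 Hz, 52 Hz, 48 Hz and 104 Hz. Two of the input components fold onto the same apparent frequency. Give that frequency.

16 Hz

fs/2 = 20 Hz.
24 Hz > fs/2 = 20 Hz, folds to fs − 24 Hz = 16 Hz.
36 Hz > fs/2 = 20 Hz, folds to fs − 36 Hz = 4 Hz.
52 Hz mod fs = 12 Hz.
12 Hz ≤ fs/2 = 20 Hz, appears at 12 Hz.
48 Hz mod fs = 8 Hz.
8 Hz ≤ fs/2 = 20 Hz, appears at 8 Hz.
104 Hz mod fs = 24 Hz.
24 Hz > fs/2 = 20 Hz, folds to fs − 24 Hz = 16 Hz.
24 Hz and 104 Hz both map to 16 Hz.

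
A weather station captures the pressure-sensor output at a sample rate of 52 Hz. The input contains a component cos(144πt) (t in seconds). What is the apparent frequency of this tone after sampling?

20 Hz

ω = 144π rad/s → f = ω/(2π) = 72 Hz.
72 Hz mod fs = 20 Hz.
20 Hz ≤ fs/2 = 26 Hz, appears at 20 Hz.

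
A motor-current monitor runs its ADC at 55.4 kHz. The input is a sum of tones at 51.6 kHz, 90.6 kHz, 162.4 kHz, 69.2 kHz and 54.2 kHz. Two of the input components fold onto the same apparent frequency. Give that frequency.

fs/2 = 27.7 kHz.
51.6 kHz > fs/2 = 27.7 kHz, folds to fs − 51.6 kHz = 3.8 kHz.
90.6 kHz mod fs = 35.2 kHz.
35.2 kHz > fs/2 = 27.7 kHz, folds to fs − 35.2 kHz = 20.2 kHz.
162.4 kHz mod fs = 51.6 kHz.
51.6 kHz > fs/2 = 27.7 kHz, folds to fs − 51.6 kHz = 3.8 kHz.
69.2 kHz mod fs = 13.8 kHz.
13.8 kHz ≤ fs/2 = 27.7 kHz, appears at 13.8 kHz.
54.2 kHz > fs/2 = 27.7 kHz, folds to fs − 54.2 kHz = 1.2 kHz.
51.6 kHz and 162.4 kHz both map to 3.8 kHz.

3.8 kHz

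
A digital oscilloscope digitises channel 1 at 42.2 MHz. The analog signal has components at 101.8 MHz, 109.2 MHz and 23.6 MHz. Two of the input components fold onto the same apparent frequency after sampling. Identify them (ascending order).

fs/2 = 21.1 MHz.
101.8 MHz mod fs = 17.4 MHz.
17.4 MHz ≤ fs/2 = 21.1 MHz, appears at 17.4 MHz.
109.2 MHz mod fs = 24.8 MHz.
24.8 MHz > fs/2 = 21.1 MHz, folds to fs − 24.8 MHz = 17.4 MHz.
23.6 MHz > fs/2 = 21.1 MHz, folds to fs − 23.6 MHz = 18.6 MHz.
101.8 MHz and 109.2 MHz both map to 17.4 MHz.

101.8 MHz, 109.2 MHz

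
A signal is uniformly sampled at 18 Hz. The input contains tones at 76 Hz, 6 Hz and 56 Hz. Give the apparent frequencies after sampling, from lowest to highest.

2 Hz, 4 Hz, 6 Hz

fs/2 = 9 Hz.
76 Hz mod fs = 4 Hz.
4 Hz ≤ fs/2 = 9 Hz, appears at 4 Hz.
6 Hz ≤ fs/2 = 9 Hz, passes unchanged.
56 Hz mod fs = 2 Hz.
2 Hz ≤ fs/2 = 9 Hz, appears at 2 Hz.
Distinct values: {2 Hz, 4 Hz, 6 Hz}.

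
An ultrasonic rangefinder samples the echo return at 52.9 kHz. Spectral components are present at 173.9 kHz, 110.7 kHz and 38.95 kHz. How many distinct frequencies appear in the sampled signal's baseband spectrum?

fs/2 = 26.45 kHz.
173.9 kHz mod fs = 15.2 kHz.
15.2 kHz ≤ fs/2 = 26.45 kHz, appears at 15.2 kHz.
110.7 kHz mod fs = 4.9 kHz.
4.9 kHz ≤ fs/2 = 26.45 kHz, appears at 4.9 kHz.
38.95 kHz > fs/2 = 26.45 kHz, folds to fs − 38.95 kHz = 13.95 kHz.
Distinct values: {4.9 kHz, 13.95 kHz, 15.2 kHz} → 3.

3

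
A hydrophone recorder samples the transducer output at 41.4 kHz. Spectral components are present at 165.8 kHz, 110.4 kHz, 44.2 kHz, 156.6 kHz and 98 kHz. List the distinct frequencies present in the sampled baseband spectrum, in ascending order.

0.2 kHz, 2.8 kHz, 9 kHz, 13.8 kHz, 15.2 kHz

fs/2 = 20.7 kHz.
165.8 kHz mod fs = 0.2 kHz.
0.2 kHz ≤ fs/2 = 20.7 kHz, appears at 0.2 kHz.
110.4 kHz mod fs = 27.6 kHz.
27.6 kHz > fs/2 = 20.7 kHz, folds to fs − 27.6 kHz = 13.8 kHz.
44.2 kHz mod fs = 2.8 kHz.
2.8 kHz ≤ fs/2 = 20.7 kHz, appears at 2.8 kHz.
156.6 kHz mod fs = 32.4 kHz.
32.4 kHz > fs/2 = 20.7 kHz, folds to fs − 32.4 kHz = 9 kHz.
98 kHz mod fs = 15.2 kHz.
15.2 kHz ≤ fs/2 = 20.7 kHz, appears at 15.2 kHz.
Distinct values: {0.2 kHz, 2.8 kHz, 9 kHz, 13.8 kHz, 15.2 kHz}.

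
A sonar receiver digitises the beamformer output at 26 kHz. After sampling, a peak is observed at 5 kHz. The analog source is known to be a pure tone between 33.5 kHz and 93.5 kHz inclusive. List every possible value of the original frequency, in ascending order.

47 kHz, 57 kHz, 73 kHz, 83 kHz

Frequencies that alias to 5 kHz are k·fs ± 5 kHz for integer k ≥ 0.
k=0: 5 kHz.
k=1: 21 kHz, 31 kHz.
k=2: 47 kHz, 57 kHz.
k=3: 73 kHz, 83 kHz.
k=4: 99 kHz, 109 kHz.
Within [33.5 kHz, 93.5 kHz]: 47 kHz, 57 kHz, 73 kHz, 83 kHz.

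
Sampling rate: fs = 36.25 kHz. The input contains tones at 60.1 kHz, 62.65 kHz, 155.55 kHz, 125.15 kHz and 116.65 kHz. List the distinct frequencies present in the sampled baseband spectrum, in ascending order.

7.9 kHz, 9.85 kHz, 10.55 kHz, 12.4 kHz, 16.4 kHz

fs/2 = 18.125 kHz.
60.1 kHz mod fs = 23.85 kHz.
23.85 kHz > fs/2 = 18.125 kHz, folds to fs − 23.85 kHz = 12.4 kHz.
62.65 kHz mod fs = 26.4 kHz.
26.4 kHz > fs/2 = 18.125 kHz, folds to fs − 26.4 kHz = 9.85 kHz.
155.55 kHz mod fs = 10.55 kHz.
10.55 kHz ≤ fs/2 = 18.125 kHz, appears at 10.55 kHz.
125.15 kHz mod fs = 16.4 kHz.
16.4 kHz ≤ fs/2 = 18.125 kHz, appears at 16.4 kHz.
116.65 kHz mod fs = 7.9 kHz.
7.9 kHz ≤ fs/2 = 18.125 kHz, appears at 7.9 kHz.
Distinct values: {7.9 kHz, 9.85 kHz, 10.55 kHz, 12.4 kHz, 16.4 kHz}.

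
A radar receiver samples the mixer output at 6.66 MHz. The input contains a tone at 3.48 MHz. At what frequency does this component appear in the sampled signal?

3.48 MHz > fs/2 = 3.33 MHz, folds to fs − 3.48 MHz = 3.18 MHz.

3.18 MHz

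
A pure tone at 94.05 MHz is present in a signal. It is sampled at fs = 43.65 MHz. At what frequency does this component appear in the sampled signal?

94.05 MHz mod fs = 6.75 MHz.
6.75 MHz ≤ fs/2 = 21.825 MHz, appears at 6.75 MHz.

6.75 MHz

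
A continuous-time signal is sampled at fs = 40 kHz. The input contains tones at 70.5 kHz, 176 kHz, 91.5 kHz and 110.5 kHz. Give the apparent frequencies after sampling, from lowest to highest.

fs/2 = 20 kHz.
70.5 kHz mod fs = 30.5 kHz.
30.5 kHz > fs/2 = 20 kHz, folds to fs − 30.5 kHz = 9.5 kHz.
176 kHz mod fs = 16 kHz.
16 kHz ≤ fs/2 = 20 kHz, appears at 16 kHz.
91.5 kHz mod fs = 11.5 kHz.
11.5 kHz ≤ fs/2 = 20 kHz, appears at 11.5 kHz.
110.5 kHz mod fs = 30.5 kHz.
30.5 kHz > fs/2 = 20 kHz, folds to fs − 30.5 kHz = 9.5 kHz.
Distinct values: {9.5 kHz, 11.5 kHz, 16 kHz}.

9.5 kHz, 11.5 kHz, 16 kHz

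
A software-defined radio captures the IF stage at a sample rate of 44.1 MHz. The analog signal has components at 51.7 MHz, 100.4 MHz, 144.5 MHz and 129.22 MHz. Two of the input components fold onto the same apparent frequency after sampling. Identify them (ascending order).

100.4 MHz, 144.5 MHz

fs/2 = 22.05 MHz.
51.7 MHz mod fs = 7.6 MHz.
7.6 MHz ≤ fs/2 = 22.05 MHz, appears at 7.6 MHz.
100.4 MHz mod fs = 12.2 MHz.
12.2 MHz ≤ fs/2 = 22.05 MHz, appears at 12.2 MHz.
144.5 MHz mod fs = 12.2 MHz.
12.2 MHz ≤ fs/2 = 22.05 MHz, appears at 12.2 MHz.
129.22 MHz mod fs = 41.02 MHz.
41.02 MHz > fs/2 = 22.05 MHz, folds to fs − 41.02 MHz = 3.08 MHz.
100.4 MHz and 144.5 MHz both map to 12.2 MHz.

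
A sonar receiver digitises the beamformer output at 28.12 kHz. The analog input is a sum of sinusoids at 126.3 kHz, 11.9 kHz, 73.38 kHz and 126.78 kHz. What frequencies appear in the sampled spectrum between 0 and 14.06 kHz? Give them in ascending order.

fs/2 = 14.06 kHz.
126.3 kHz mod fs = 13.82 kHz.
13.82 kHz ≤ fs/2 = 14.06 kHz, appears at 13.82 kHz.
11.9 kHz ≤ fs/2 = 14.06 kHz, passes unchanged.
73.38 kHz mod fs = 17.14 kHz.
17.14 kHz > fs/2 = 14.06 kHz, folds to fs − 17.14 kHz = 10.98 kHz.
126.78 kHz mod fs = 14.3 kHz.
14.3 kHz > fs/2 = 14.06 kHz, folds to fs − 14.3 kHz = 13.82 kHz.
Distinct values: {10.98 kHz, 11.9 kHz, 13.82 kHz}.

10.98 kHz, 11.9 kHz, 13.82 kHz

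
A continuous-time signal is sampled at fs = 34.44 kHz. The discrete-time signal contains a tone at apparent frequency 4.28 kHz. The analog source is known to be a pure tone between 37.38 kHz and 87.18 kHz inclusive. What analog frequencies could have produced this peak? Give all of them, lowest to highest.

38.72 kHz, 64.6 kHz, 73.16 kHz

Frequencies that alias to 4.28 kHz are k·fs ± 4.28 kHz for integer k ≥ 0.
k=0: 4.28 kHz.
k=1: 30.16 kHz, 38.72 kHz.
k=2: 64.6 kHz, 73.16 kHz.
k=3: 99.04 kHz, 107.6 kHz.
Within [37.38 kHz, 87.18 kHz]: 38.72 kHz, 64.6 kHz, 73.16 kHz.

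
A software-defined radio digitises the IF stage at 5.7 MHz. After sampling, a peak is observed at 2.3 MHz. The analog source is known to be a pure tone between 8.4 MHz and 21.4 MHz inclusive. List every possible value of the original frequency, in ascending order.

Frequencies that alias to 2.3 MHz are k·fs ± 2.3 MHz for integer k ≥ 0.
k=0: 2.3 MHz.
k=1: 3.4 MHz, 8 MHz.
k=2: 9.1 MHz, 13.7 MHz.
k=3: 14.8 MHz, 19.4 MHz.
k=4: 20.5 MHz, 25.1 MHz.
k=5: 26.2 MHz, 30.8 MHz.
Within [8.4 MHz, 21.4 MHz]: 9.1 MHz, 13.7 MHz, 14.8 MHz, 19.4 MHz, 20.5 MHz.

9.1 MHz, 13.7 MHz, 14.8 MHz, 19.4 MHz, 20.5 MHz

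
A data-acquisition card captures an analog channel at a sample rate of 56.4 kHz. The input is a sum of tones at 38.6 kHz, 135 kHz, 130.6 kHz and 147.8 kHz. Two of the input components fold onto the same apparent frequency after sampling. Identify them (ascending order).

38.6 kHz, 130.6 kHz

fs/2 = 28.2 kHz.
38.6 kHz > fs/2 = 28.2 kHz, folds to fs − 38.6 kHz = 17.8 kHz.
135 kHz mod fs = 22.2 kHz.
22.2 kHz ≤ fs/2 = 28.2 kHz, appears at 22.2 kHz.
130.6 kHz mod fs = 17.8 kHz.
17.8 kHz ≤ fs/2 = 28.2 kHz, appears at 17.8 kHz.
147.8 kHz mod fs = 35 kHz.
35 kHz > fs/2 = 28.2 kHz, folds to fs − 35 kHz = 21.4 kHz.
38.6 kHz and 130.6 kHz both map to 17.8 kHz.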